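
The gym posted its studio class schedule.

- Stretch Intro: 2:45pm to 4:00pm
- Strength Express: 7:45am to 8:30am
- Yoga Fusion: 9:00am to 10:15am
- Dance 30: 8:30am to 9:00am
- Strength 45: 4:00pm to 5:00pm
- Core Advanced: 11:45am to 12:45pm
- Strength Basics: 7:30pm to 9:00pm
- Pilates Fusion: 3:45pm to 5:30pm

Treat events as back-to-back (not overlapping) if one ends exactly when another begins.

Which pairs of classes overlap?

Pilates Fusion & Strength 45, Pilates Fusion & Stretch Intro

Two intervals overlap when each starts before the other ends.
Sorted by start: Strength Express, Dance 30, Yoga Fusion, Core Advanced, Stretch Intro, Pilates Fusion, Strength 45, Strength Basics.
Dance 30 starts exactly when Strength Express ends (back-to-back, no overlap), so nothing later overlaps Strength Express either.
Yoga Fusion starts exactly when Dance 30 ends (back-to-back, no overlap), so nothing later overlaps Dance 30 either.
Core Advanced starts after Yoga Fusion ends, so nothing later overlaps Yoga Fusion either.
Stretch Intro starts after Core Advanced ends, so nothing later overlaps Core Advanced either.
Pilates Fusion starts before Stretch Intro ends → Stretch Intro and Pilates Fusion overlap.
Strength 45 starts exactly when Stretch Intro ends (back-to-back, no overlap), so nothing later overlaps Stretch Intro either.
Strength 45 starts before Pilates Fusion ends → Pilates Fusion and Strength 45 overlap.
Strength Basics starts after Pilates Fusion ends.
Strength Basics starts after Strength 45 ends.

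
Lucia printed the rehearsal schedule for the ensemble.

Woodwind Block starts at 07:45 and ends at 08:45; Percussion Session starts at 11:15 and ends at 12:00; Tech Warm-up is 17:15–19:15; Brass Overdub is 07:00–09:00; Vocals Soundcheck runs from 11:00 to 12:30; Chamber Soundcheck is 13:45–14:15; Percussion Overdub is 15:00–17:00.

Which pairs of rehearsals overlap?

Brass Overdub & Woodwind Block, Percussion Session & Vocals Soundcheck

Sorted by start: Brass Overdub, Woodwind Block, Vocals Soundcheck, Percussion Session, Chamber Soundcheck, Percussion Overdub, Tech Warm-up.
Woodwind Block starts before Brass Overdub ends → Brass Overdub and Woodwind Block overlap.
Vocals Soundcheck starts after Brass Overdub ends — done with Brass Overdub.
Vocals Soundcheck starts after Woodwind Block ends — done with Woodwind Block.
Percussion Session starts before Vocals Soundcheck ends → Vocals Soundcheck and Percussion Session overlap.
Chamber Soundcheck starts after Vocals Soundcheck ends — done with Vocals Soundcheck.
Chamber Soundcheck starts after Percussion Session ends — done with Percussion Session.
Percussion Overdub starts after Chamber Soundcheck ends — done with Chamber Soundcheck.
Tech Warm-up starts after Percussion Overdub ends.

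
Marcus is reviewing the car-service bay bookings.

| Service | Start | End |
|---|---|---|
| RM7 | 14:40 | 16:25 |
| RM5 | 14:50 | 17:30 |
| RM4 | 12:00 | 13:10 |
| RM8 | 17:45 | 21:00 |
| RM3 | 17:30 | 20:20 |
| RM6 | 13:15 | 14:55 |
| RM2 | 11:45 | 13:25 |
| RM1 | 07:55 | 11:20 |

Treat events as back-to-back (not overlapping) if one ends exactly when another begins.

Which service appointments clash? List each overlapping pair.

Sorted by start: RM1, RM2, RM4, RM6, RM7, RM5, RM3, RM8.
RM2 starts after RM1 ends, so nothing later overlaps RM1 either.
RM4 starts before RM2 ends → RM2 and RM4 overlap.
RM6 starts before RM2 ends → RM2 and RM6 overlap.
RM7 starts after RM2 ends, so nothing later overlaps RM2 either.
RM6 starts after RM4 ends, so nothing later overlaps RM4 either.
RM7 starts before RM6 ends → RM6 and RM7 overlap.
RM5 starts before RM6 ends → RM6 and RM5 overlap.
RM3 starts after RM6 ends, so nothing later overlaps RM6 either.
RM5 starts before RM7 ends → RM7 and RM5 overlap.
RM3 starts after RM7 ends, so nothing later overlaps RM7 either.
RM3 starts exactly when RM5 ends (back-to-back, no overlap), so nothing later overlaps RM5 either.
RM8 starts before RM3 ends → RM3 and RM8 overlap.

RM2 & RM4, RM2 & RM6, RM3 & RM8, RM5 & RM6, RM5 & RM7, RM6 & RM7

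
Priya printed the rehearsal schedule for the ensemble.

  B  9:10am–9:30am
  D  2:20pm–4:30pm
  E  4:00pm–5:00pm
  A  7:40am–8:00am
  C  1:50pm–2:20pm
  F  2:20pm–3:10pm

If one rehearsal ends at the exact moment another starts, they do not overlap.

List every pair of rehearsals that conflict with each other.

D & E, D & F

Sorted by start: A, B, C, D, F, E.
B starts after A ends, so A has no further overlaps.
C starts after B ends, so B has no further overlaps.
D starts exactly when C ends (back-to-back, no overlap), so C has no further overlaps.
F starts before D ends → D and F overlap.
E starts before D ends → D and E overlap.
E starts after F ends.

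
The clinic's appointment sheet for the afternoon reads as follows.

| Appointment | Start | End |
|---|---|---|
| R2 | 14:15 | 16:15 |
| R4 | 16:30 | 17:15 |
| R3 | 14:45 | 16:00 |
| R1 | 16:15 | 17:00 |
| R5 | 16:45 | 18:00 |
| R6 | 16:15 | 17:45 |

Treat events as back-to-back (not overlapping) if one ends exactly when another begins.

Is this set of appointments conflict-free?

No

Two intervals overlap when each starts before the other ends.
Sorted by start: R2, R3, R1, R6, R4, R5.
R3 starts before R2 ends → R2 and R3 overlap.
That's a conflict, so the schedule is not conflict-free.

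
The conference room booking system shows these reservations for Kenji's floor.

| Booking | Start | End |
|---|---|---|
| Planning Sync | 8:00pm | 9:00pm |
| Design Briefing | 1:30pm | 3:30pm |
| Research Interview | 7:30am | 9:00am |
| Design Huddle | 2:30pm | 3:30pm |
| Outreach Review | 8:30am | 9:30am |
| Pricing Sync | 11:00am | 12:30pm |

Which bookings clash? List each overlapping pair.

Design Briefing & Design Huddle, Outreach Review & Research Interview

Sorted by start: Research Interview, Outreach Review, Pricing Sync, Design Briefing, Design Huddle, Planning Sync.
Outreach Review starts before Research Interview ends → Research Interview and Outreach Review overlap.
Pricing Sync starts after Research Interview ends — done with Research Interview.
Pricing Sync starts after Outreach Review ends — done with Outreach Review.
Design Briefing starts after Pricing Sync ends — done with Pricing Sync.
Design Huddle starts before Design Briefing ends → Design Briefing and Design Huddle overlap.
Planning Sync starts after Design Briefing ends.
Planning Sync starts after Design Huddle ends.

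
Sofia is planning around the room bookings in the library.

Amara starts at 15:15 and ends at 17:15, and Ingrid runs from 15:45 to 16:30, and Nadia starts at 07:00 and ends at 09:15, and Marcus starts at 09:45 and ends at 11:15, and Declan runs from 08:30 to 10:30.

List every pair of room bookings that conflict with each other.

Amara & Ingrid, Declan & Marcus, Declan & Nadia

Check each pair: they overlap iff neither finishes before the other starts.
Sorted by start: Nadia, Declan, Marcus, Amara, Ingrid.
Declan starts before Nadia ends → Nadia and Declan overlap.
Marcus starts after Nadia ends, so nothing later overlaps Nadia either.
Marcus starts before Declan ends → Declan and Marcus overlap.
Amara starts after Declan ends, so nothing later overlaps Declan either.
Amara starts after Marcus ends, so nothing later overlaps Marcus either.
Ingrid starts before Amara ends → Amara and Ingrid overlap.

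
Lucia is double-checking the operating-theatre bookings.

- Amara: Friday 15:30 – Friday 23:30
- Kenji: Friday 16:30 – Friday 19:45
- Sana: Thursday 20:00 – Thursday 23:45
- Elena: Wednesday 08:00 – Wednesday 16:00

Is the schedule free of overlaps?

Sorted by start: Elena, Sana, Amara, Kenji.
Sana starts after Elena ends, so Elena has no further overlaps.
Amara starts after Sana ends, so Sana has no further overlaps.
Kenji starts before Amara ends → Amara and Kenji overlap.
That's a conflict, so the schedule is not conflict-free.

No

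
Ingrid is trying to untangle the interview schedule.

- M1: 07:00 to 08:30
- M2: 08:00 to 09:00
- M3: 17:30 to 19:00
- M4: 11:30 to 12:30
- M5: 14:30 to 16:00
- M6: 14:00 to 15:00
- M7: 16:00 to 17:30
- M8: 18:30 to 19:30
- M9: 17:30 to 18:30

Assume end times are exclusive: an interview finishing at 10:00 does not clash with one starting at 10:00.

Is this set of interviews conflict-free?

Sorted by start: M1, M2, M4, M6, M5, M7, M3, M9, M8.
M2 starts before M1 ends → M1 and M2 overlap.
That's a conflict, so the schedule is not conflict-free.

No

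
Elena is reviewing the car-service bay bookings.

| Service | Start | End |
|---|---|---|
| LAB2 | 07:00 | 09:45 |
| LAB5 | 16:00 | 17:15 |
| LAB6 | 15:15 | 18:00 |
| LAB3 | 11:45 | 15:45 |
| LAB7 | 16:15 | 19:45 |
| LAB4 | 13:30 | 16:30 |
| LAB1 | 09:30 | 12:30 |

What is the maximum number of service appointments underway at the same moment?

Sort all start/end points and keep a running count:
07:00 start LAB2 → 1
09:30 start LAB1 → 2
09:45 end LAB2 → 1
11:45 start LAB3 → 2
12:30 end LAB1 → 1
13:30 start LAB4 → 2
15:15 start LAB6 → 3
15:45 end LAB3 → 2
16:00 start LAB5 → 3
16:15 start LAB7 → 4
16:30 end LAB4 → 3
17:15 end LAB5 → 2
18:00 end LAB6 → 1
19:45 end LAB7 → 0
Peak is 4, at 16:15 (LAB4, LAB5, LAB6, LAB7).

4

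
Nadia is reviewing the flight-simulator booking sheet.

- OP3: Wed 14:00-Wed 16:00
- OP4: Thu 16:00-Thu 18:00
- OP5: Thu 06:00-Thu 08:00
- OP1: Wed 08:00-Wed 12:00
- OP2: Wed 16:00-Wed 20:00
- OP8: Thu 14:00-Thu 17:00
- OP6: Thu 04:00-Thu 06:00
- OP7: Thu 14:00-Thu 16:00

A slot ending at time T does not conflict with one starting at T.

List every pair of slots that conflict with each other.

OP4 & OP8, OP7 & OP8

Check each pair: they overlap iff neither finishes before the other starts.
Sorted by start: OP1, OP3, OP2, OP6, OP5, OP7, OP8, OP4.
OP3 starts after OP1 ends — done with OP1.
OP2 starts exactly when OP3 ends (back-to-back, no overlap) — done with OP3.
OP6 starts after OP2 ends — done with OP2.
OP5 starts exactly when OP6 ends (back-to-back, no overlap) — done with OP6.
OP7 starts after OP5 ends — done with OP5.
OP8 starts before OP7 ends → OP7 and OP8 overlap.
OP4 starts exactly when OP7 ends (back-to-back, no overlap).
OP4 starts before OP8 ends → OP8 and OP4 overlap.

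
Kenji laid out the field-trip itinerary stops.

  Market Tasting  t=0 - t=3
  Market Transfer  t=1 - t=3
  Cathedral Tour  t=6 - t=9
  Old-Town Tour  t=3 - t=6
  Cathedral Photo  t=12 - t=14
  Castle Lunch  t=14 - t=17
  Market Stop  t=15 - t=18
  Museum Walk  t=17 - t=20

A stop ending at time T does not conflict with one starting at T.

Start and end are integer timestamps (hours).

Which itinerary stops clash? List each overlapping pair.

Check each pair: they overlap iff neither finishes before the other starts.
Sorted by start: Market Tasting, Market Transfer, Old-Town Tour, Cathedral Tour, Cathedral Photo, Castle Lunch, Market Stop, Museum Walk.
Market Transfer starts before Market Tasting ends → Market Tasting and Market Transfer overlap.
Old-Town Tour starts exactly when Market Tasting ends (back-to-back, no overlap), so Market Tasting has no further overlaps.
Old-Town Tour starts exactly when Market Transfer ends (back-to-back, no overlap), so Market Transfer has no further overlaps.
Cathedral Tour starts exactly when Old-Town Tour ends (back-to-back, no overlap), so Old-Town Tour has no further overlaps.
Cathedral Photo starts after Cathedral Tour ends, so Cathedral Tour has no further overlaps.
Castle Lunch starts exactly when Cathedral Photo ends (back-to-back, no overlap), so Cathedral Photo has no further overlaps.
Market Stop starts before Castle Lunch ends → Castle Lunch and Market Stop overlap.
Museum Walk starts exactly when Castle Lunch ends (back-to-back, no overlap).
Museum Walk starts before Market Stop ends → Market Stop and Museum Walk overlap.

Castle Lunch & Market Stop, Market Stop & Museum Walk, Market Tasting & Market Transfer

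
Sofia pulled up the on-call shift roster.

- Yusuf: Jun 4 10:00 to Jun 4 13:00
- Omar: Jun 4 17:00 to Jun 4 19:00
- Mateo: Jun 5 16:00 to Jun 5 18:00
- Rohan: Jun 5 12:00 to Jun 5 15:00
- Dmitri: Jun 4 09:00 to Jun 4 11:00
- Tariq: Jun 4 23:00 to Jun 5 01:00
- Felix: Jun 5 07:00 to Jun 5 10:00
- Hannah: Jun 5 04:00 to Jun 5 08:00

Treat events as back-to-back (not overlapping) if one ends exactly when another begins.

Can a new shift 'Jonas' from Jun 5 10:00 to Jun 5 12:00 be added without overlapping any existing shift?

Yes — the slot is free

Dmitri: ends Jun 4 11:00 at or before Jonas starts Jun 5 10:00 → clear.
Yusuf: ends Jun 4 13:00 at or before Jonas starts Jun 5 10:00 → clear.
Omar: ends Jun 4 19:00 at or before Jonas starts Jun 5 10:00 → clear.
Tariq: ends Jun 5 01:00 at or before Jonas starts Jun 5 10:00 → clear.
Hannah: ends Jun 5 08:00 at or before Jonas starts Jun 5 10:00 → clear.
Felix: ends Jun 5 10:00 at or before Jonas starts Jun 5 10:00 → clear.
Rohan: starts Jun 5 12:00 at or after Jonas ends Jun 5 12:00 → clear.
Mateo: starts Jun 5 16:00 at or after Jonas ends Jun 5 12:00 → clear.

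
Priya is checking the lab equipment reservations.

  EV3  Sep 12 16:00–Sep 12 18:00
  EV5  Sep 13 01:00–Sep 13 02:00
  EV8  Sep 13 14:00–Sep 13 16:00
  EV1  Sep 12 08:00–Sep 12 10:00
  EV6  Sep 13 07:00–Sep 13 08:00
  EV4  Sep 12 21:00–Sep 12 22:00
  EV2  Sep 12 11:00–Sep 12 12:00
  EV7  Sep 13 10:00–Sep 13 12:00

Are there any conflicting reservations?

No

Sorted by start: EV1, EV2, EV3, EV4, EV5, EV6, EV7, EV8.
EV2 starts after EV1 ends, so EV1 has no further overlaps.
EV3 starts after EV2 ends, so EV2 has no further overlaps.
EV4 starts after EV3 ends, so EV3 has no further overlaps.
EV5 starts after EV4 ends, so EV4 has no further overlaps.
EV6 starts after EV5 ends, so EV5 has no further overlaps.
EV7 starts after EV6 ends, so EV6 has no further overlaps.
EV8 starts after EV7 ends.
Every pair is clear; the schedule has no overlaps.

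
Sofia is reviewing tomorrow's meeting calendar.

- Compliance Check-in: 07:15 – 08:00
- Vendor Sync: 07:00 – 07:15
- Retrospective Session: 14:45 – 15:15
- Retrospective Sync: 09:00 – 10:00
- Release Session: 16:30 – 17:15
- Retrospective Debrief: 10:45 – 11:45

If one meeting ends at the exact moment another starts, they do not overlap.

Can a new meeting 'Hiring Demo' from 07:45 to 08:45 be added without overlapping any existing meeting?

No — it overlaps Compliance Check-in

Vendor Sync: ends 07:15 at or before Hiring Demo starts 07:45 → clear.
Compliance Check-in: starts 07:15 before Hiring Demo ends 08:45, and ends 08:00 after Hiring Demo starts 07:45 → overlap.
Retrospective Sync: starts 09:00 at or after Hiring Demo ends 08:45 → clear.
Retrospective Debrief: starts 10:45 at or after Hiring Demo ends 08:45 → clear.
Retrospective Session: starts 14:45 at or after Hiring Demo ends 08:45 → clear.
Release Session: starts 16:30 at or after Hiring Demo ends 08:45 → clear.
Hiring Demo overlaps Compliance Check-in.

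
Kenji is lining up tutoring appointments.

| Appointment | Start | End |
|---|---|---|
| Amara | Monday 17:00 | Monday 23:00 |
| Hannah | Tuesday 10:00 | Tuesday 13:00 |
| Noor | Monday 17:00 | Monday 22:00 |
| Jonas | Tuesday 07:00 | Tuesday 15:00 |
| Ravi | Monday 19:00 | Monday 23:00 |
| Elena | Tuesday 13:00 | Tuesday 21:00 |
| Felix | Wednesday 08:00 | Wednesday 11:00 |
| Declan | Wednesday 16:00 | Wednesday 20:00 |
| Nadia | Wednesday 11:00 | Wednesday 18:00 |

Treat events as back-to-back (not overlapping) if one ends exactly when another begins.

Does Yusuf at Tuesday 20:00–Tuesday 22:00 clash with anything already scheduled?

Yes — it overlaps Elena

Amara: ends Monday 23:00 at or before Yusuf starts Tuesday 20:00 → clear.
Noor: ends Monday 22:00 at or before Yusuf starts Tuesday 20:00 → clear.
Ravi: ends Monday 23:00 at or before Yusuf starts Tuesday 20:00 → clear.
Jonas: ends Tuesday 15:00 at or before Yusuf starts Tuesday 20:00 → clear.
Hannah: ends Tuesday 13:00 at or before Yusuf starts Tuesday 20:00 → clear.
Elena: starts Tuesday 13:00 before Yusuf ends Tuesday 22:00, and ends Tuesday 21:00 after Yusuf starts Tuesday 20:00 → overlap.
Felix: starts Wednesday 08:00 at or after Yusuf ends Tuesday 22:00 → clear.
Nadia: starts Wednesday 11:00 at or after Yusuf ends Tuesday 22:00 → clear.
Declan: starts Wednesday 16:00 at or after Yusuf ends Tuesday 22:00 → clear.
Yusuf overlaps Elena.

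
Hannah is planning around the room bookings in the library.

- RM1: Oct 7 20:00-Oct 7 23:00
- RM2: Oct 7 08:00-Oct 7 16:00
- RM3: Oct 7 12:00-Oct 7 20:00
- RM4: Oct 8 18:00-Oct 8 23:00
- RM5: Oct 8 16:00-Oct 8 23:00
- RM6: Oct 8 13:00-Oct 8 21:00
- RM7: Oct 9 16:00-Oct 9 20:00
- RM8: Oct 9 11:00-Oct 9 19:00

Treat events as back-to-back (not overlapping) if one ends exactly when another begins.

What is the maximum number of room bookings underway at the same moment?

Walk through starts and ends in time order (an end at T is processed before a start at T):
Oct 7 08:00 start RM2 → 1
Oct 7 12:00 start RM3 → 2
Oct 7 16:00 end RM2 → 1
Oct 7 20:00 end RM3 → 0
Oct 7 20:00 start RM1 → 1
Oct 7 23:00 end RM1 → 0
Oct 8 13:00 start RM6 → 1
Oct 8 16:00 start RM5 → 2
Oct 8 18:00 start RM4 → 3
Oct 8 21:00 end RM6 → 2
Oct 8 23:00 end RM4 → 1
Oct 8 23:00 end RM5 → 0
Oct 9 11:00 start RM8 → 1
Oct 9 16:00 start RM7 → 2
Oct 9 19:00 end RM8 → 1
Oct 9 20:00 end RM7 → 0
Peak is 3, at Oct 8 18:00 (RM4, RM5, RM6).

3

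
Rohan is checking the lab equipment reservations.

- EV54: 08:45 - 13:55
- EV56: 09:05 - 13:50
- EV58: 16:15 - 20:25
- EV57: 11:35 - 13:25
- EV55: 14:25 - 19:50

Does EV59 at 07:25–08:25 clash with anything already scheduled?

No — it doesn't clash with anything

EV54: starts 08:45 at or after EV59 ends 08:25 → clear.
EV56: starts 09:05 at or after EV59 ends 08:25 → clear.
EV57: starts 11:35 at or after EV59 ends 08:25 → clear.
EV55: starts 14:25 at or after EV59 ends 08:25 → clear.
EV58: starts 16:15 at or after EV59 ends 08:25 → clear.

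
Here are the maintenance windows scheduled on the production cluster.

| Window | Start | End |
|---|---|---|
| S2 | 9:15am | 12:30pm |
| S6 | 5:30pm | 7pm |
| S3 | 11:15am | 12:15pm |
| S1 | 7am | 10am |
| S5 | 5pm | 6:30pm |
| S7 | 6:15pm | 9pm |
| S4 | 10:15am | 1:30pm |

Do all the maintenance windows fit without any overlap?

Check each pair: they overlap iff neither finishes before the other starts.
Sorted by start: S1, S2, S4, S3, S5, S6, S7.
S2 starts before S1 ends → S1 and S2 overlap.
That's a conflict, so the schedule is not conflict-free.

No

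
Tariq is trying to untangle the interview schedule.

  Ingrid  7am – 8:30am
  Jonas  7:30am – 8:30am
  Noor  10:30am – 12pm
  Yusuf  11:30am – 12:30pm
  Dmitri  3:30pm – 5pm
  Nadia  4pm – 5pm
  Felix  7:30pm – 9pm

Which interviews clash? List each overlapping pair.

Sorted by start: Ingrid, Jonas, Noor, Yusuf, Dmitri, Nadia, Felix.
Jonas starts before Ingrid ends → Ingrid and Jonas overlap.
Noor starts after Ingrid ends, so nothing later overlaps Ingrid either.
Noor starts after Jonas ends, so nothing later overlaps Jonas either.
Yusuf starts before Noor ends → Noor and Yusuf overlap.
Dmitri starts after Noor ends, so nothing later overlaps Noor either.
Dmitri starts after Yusuf ends, so nothing later overlaps Yusuf either.
Nadia starts before Dmitri ends → Dmitri and Nadia overlap.
Felix starts after Dmitri ends.
Felix starts after Nadia ends.

Dmitri & Nadia, Ingrid & Jonas, Noor & Yusuf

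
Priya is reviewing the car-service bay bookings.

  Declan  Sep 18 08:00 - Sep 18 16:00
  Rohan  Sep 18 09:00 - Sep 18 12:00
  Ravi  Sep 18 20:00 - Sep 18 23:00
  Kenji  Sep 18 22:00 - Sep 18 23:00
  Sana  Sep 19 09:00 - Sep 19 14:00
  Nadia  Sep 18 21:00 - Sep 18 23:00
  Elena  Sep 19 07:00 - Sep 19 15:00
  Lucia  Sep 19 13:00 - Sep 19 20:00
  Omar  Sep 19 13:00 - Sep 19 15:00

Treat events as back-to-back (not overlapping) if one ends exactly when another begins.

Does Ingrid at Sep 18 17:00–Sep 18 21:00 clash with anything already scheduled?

Declan: ends Sep 18 16:00 at or before Ingrid starts Sep 18 17:00 → clear.
Rohan: ends Sep 18 12:00 at or before Ingrid starts Sep 18 17:00 → clear.
Ravi: starts Sep 18 20:00 before Ingrid ends Sep 18 21:00, and ends Sep 18 23:00 after Ingrid starts Sep 18 17:00 → overlap.
Nadia: starts Sep 18 21:00 at or after Ingrid ends Sep 18 21:00 → clear.
Kenji: starts Sep 18 22:00 at or after Ingrid ends Sep 18 21:00 → clear.
Elena: starts Sep 19 07:00 at or after Ingrid ends Sep 18 21:00 → clear.
Sana: starts Sep 19 09:00 at or after Ingrid ends Sep 18 21:00 → clear.
Lucia: starts Sep 19 13:00 at or after Ingrid ends Sep 18 21:00 → clear.
Omar: starts Sep 19 13:00 at or after Ingrid ends Sep 18 21:00 → clear.
Ingrid overlaps Ravi.

Yes — it overlaps Ravi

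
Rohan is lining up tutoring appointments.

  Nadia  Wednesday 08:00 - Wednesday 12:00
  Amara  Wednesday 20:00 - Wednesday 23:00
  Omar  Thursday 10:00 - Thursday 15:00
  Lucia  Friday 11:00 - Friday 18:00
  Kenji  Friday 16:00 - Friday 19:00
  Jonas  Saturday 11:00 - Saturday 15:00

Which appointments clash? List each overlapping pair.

Check each pair: they overlap iff neither finishes before the other starts.
Sorted by start: Nadia, Amara, Omar, Lucia, Kenji, Jonas.
Amara starts after Nadia ends; Nadia is clear from here.
Omar starts after Amara ends; Amara is clear from here.
Lucia starts after Omar ends; Omar is clear from here.
Kenji starts before Lucia ends → Lucia and Kenji overlap.
Jonas starts after Lucia ends.
Jonas starts after Kenji ends.

Kenji & Lucia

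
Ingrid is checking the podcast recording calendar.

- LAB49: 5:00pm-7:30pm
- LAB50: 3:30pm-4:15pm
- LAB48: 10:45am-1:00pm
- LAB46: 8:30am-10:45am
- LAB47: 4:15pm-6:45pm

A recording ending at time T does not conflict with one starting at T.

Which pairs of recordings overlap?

LAB47 & LAB49

Sorted by start: LAB46, LAB48, LAB50, LAB47, LAB49.
LAB48 starts exactly when LAB46 ends (back-to-back, no overlap); LAB46 is clear from here.
LAB50 starts after LAB48 ends; LAB48 is clear from here.
LAB47 starts exactly when LAB50 ends (back-to-back, no overlap); LAB50 is clear from here.
LAB49 starts before LAB47 ends → LAB47 and LAB49 overlap.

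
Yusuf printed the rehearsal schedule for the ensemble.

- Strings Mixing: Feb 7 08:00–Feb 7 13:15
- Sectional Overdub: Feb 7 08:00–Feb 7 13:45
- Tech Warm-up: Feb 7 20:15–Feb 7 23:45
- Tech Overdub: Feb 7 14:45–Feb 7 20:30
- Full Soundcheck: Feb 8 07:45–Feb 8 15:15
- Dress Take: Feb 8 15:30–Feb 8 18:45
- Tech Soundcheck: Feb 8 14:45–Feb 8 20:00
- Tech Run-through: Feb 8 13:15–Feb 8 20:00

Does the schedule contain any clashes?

Yes

Sorted by start: Strings Mixing, Sectional Overdub, Tech Overdub, Tech Warm-up, Full Soundcheck, Tech Run-through, Tech Soundcheck, Dress Take.
Sectional Overdub starts before Strings Mixing ends → Strings Mixing and Sectional Overdub overlap.
That's a conflict, so the schedule is not conflict-free.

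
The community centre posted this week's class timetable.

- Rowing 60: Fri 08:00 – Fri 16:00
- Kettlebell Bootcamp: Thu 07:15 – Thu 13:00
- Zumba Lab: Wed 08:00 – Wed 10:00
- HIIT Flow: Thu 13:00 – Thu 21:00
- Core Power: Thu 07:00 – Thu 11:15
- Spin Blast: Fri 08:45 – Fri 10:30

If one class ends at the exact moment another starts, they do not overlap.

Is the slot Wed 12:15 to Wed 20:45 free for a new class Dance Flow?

Yes — the slot is free

Zumba Lab: ends Wed 10:00 at or before Dance Flow starts Wed 12:15 → clear.
Core Power: starts Thu 07:00 at or after Dance Flow ends Wed 20:45 → clear.
Kettlebell Bootcamp: starts Thu 07:15 at or after Dance Flow ends Wed 20:45 → clear.
HIIT Flow: starts Thu 13:00 at or after Dance Flow ends Wed 20:45 → clear.
Rowing 60: starts Fri 08:00 at or after Dance Flow ends Wed 20:45 → clear.
Spin Blast: starts Fri 08:45 at or after Dance Flow ends Wed 20:45 → clear.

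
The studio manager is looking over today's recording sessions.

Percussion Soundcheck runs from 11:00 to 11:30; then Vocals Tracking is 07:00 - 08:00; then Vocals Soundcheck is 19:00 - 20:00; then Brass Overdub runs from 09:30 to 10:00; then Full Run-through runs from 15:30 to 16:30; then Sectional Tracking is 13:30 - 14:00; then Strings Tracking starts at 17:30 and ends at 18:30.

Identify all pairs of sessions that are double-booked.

Sorted by start: Vocals Tracking, Brass Overdub, Percussion Soundcheck, Sectional Tracking, Full Run-through, Strings Tracking, Vocals Soundcheck.
Brass Overdub starts after Vocals Tracking ends; Vocals Tracking is clear from here.
Percussion Soundcheck starts after Brass Overdub ends; Brass Overdub is clear from here.
Sectional Tracking starts after Percussion Soundcheck ends; Percussion Soundcheck is clear from here.
Full Run-through starts after Sectional Tracking ends; Sectional Tracking is clear from here.
Strings Tracking starts after Full Run-through ends; Full Run-through is clear from here.
Vocals Soundcheck starts after Strings Tracking ends.

no conflicts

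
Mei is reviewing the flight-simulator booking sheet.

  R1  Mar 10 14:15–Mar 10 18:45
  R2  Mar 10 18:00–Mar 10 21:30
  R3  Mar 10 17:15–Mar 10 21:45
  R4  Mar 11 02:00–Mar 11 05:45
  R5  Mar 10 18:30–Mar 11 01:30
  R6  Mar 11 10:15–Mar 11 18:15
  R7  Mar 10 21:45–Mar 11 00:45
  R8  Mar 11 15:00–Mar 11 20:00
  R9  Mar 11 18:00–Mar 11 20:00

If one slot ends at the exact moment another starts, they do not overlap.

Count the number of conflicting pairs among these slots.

10

Two intervals overlap when each starts before the other ends.
Sorted by start: R1, R3, R2, R5, R7, R4, R6, R8, R9.
R3 starts before R1 ends → R1 and R3 overlap.
R2 starts before R1 ends → R1 and R2 overlap.
R5 starts before R1 ends → R1 and R5 overlap.
R7 starts after R1 ends, so R1 has no further overlaps.
R2 starts before R3 ends → R3 and R2 overlap.
R5 starts before R3 ends → R3 and R5 overlap.
R7 starts exactly when R3 ends (back-to-back, no overlap), so R3 has no further overlaps.
R5 starts before R2 ends → R2 and R5 overlap.
R7 starts after R2 ends, so R2 has no further overlaps.
R7 starts before R5 ends → R5 and R7 overlap.
R4 starts after R5 ends, so R5 has no further overlaps.
R4 starts after R7 ends, so R7 has no further overlaps.
R6 starts after R4 ends, so R4 has no further overlaps.
R8 starts before R6 ends → R6 and R8 overlap.
R9 starts before R6 ends → R6 and R9 overlap.
R9 starts before R8 ends → R8 and R9 overlap.
Overlapping pairs: R1 & R2, R1 & R3, R1 & R5, R2 & R3, R2 & R5, R3 & R5, R5 & R7, R6 & R8, R6 & R9, R8 & R9 — 10 in total.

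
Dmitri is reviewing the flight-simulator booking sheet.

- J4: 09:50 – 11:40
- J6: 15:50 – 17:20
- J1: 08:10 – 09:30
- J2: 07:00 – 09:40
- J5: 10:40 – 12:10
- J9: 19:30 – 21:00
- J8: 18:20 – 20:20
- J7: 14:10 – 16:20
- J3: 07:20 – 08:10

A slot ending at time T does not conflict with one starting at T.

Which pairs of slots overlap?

J1 & J2, J2 & J3, J4 & J5, J6 & J7, J8 & J9

Sorted by start: J2, J3, J1, J4, J5, J7, J6, J8, J9.
J3 starts before J2 ends → J2 and J3 overlap.
J1 starts before J2 ends → J2 and J1 overlap.
J4 starts after J2 ends, so J2 has no further overlaps.
J1 starts exactly when J3 ends (back-to-back, no overlap), so J3 has no further overlaps.
J4 starts after J1 ends, so J1 has no further overlaps.
J5 starts before J4 ends → J4 and J5 overlap.
J7 starts after J4 ends, so J4 has no further overlaps.
J7 starts after J5 ends, so J5 has no further overlaps.
J6 starts before J7 ends → J7 and J6 overlap.
J8 starts after J7 ends, so J7 has no further overlaps.
J8 starts after J6 ends, so J6 has no further overlaps.
J9 starts before J8 ends → J8 and J9 overlap.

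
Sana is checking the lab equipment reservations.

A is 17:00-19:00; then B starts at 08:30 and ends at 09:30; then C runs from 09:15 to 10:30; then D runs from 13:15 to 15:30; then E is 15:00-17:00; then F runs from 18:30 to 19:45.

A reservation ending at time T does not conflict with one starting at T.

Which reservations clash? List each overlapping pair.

A & F, B & C, D & E

Sorted by start: B, C, D, E, A, F.
C starts before B ends → B and C overlap.
D starts after B ends; B is clear from here.
D starts after C ends; C is clear from here.
E starts before D ends → D and E overlap.
A starts after D ends; D is clear from here.
A starts exactly when E ends (back-to-back, no overlap); E is clear from here.
F starts before A ends → A and F overlap.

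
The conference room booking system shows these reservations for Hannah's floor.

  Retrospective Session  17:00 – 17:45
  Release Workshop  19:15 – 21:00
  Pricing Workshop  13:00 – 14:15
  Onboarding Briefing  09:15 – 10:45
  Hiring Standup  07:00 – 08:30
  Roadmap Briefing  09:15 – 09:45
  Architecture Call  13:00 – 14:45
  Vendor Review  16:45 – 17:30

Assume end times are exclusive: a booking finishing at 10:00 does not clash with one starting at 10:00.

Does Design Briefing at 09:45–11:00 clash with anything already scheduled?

Yes — it overlaps Onboarding Briefing

Hiring Standup: ends 08:30 at or before Design Briefing starts 09:45 → clear.
Roadmap Briefing: ends 09:45 at or before Design Briefing starts 09:45 → clear.
Onboarding Briefing: starts 09:15 before Design Briefing ends 11:00, and ends 10:45 after Design Briefing starts 09:45 → overlap.
Architecture Call: starts 13:00 at or after Design Briefing ends 11:00 → clear.
Pricing Workshop: starts 13:00 at or after Design Briefing ends 11:00 → clear.
Vendor Review: starts 16:45 at or after Design Briefing ends 11:00 → clear.
Retrospective Session: starts 17:00 at or after Design Briefing ends 11:00 → clear.
Release Workshop: starts 19:15 at or after Design Briefing ends 11:00 → clear.
Design Briefing overlaps Onboarding Briefing.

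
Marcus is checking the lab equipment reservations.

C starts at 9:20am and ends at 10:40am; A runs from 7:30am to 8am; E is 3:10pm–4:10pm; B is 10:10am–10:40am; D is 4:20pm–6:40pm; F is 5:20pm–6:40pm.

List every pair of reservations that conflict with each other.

Sorted by start: A, C, B, E, D, F.
C starts after A ends, so A has no further overlaps.
B starts before C ends → C and B overlap.
E starts after C ends, so C has no further overlaps.
E starts after B ends, so B has no further overlaps.
D starts after E ends, so E has no further overlaps.
F starts before D ends → D and F overlap.

B & C, D & F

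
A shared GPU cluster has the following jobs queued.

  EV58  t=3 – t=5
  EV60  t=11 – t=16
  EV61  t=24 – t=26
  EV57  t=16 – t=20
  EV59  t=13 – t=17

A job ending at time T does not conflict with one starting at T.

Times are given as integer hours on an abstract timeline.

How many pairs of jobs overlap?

2

Check each pair: they overlap iff neither finishes before the other starts.
Sorted by start: EV58, EV60, EV59, EV57, EV61.
EV60 starts after EV58 ends, so nothing later overlaps EV58 either.
EV59 starts before EV60 ends → EV60 and EV59 overlap.
EV57 starts exactly when EV60 ends (back-to-back, no overlap), so nothing later overlaps EV60 either.
EV57 starts before EV59 ends → EV59 and EV57 overlap.
EV61 starts after EV59 ends.
EV61 starts after EV57 ends.
Overlapping pairs: EV57 & EV59, EV59 & EV60 — 2 in total.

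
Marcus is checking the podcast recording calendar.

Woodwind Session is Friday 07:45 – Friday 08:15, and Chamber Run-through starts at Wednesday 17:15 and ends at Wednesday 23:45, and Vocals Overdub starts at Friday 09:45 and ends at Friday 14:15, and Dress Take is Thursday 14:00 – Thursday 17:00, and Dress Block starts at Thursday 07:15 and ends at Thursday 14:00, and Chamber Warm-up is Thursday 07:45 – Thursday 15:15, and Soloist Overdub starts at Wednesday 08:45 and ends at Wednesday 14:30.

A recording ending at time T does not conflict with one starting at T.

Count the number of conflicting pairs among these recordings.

Check each pair: they overlap iff neither finishes before the other starts.
Sorted by start: Soloist Overdub, Chamber Run-through, Dress Block, Chamber Warm-up, Dress Take, Woodwind Session, Vocals Overdub.
Chamber Run-through starts after Soloist Overdub ends, so nothing later overlaps Soloist Overdub either.
Dress Block starts after Chamber Run-through ends, so nothing later overlaps Chamber Run-through either.
Chamber Warm-up starts before Dress Block ends → Dress Block and Chamber Warm-up overlap.
Dress Take starts exactly when Dress Block ends (back-to-back, no overlap), so nothing later overlaps Dress Block either.
Dress Take starts before Chamber Warm-up ends → Chamber Warm-up and Dress Take overlap.
Woodwind Session starts after Chamber Warm-up ends, so nothing later overlaps Chamber Warm-up either.
Woodwind Session starts after Dress Take ends, so nothing later overlaps Dress Take either.
Vocals Overdub starts after Woodwind Session ends.
Overlapping pairs: Chamber Warm-up & Dress Block, Chamber Warm-up & Dress Take — 2 in total.

2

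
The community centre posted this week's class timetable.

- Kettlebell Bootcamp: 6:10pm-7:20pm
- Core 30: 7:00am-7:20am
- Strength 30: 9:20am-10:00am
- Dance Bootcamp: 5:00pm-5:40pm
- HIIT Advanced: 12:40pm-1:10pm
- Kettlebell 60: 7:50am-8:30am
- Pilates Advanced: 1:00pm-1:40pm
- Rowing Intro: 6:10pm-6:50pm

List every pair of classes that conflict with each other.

Check each pair: they overlap iff neither finishes before the other starts.
Sorted by start: Core 30, Kettlebell 60, Strength 30, HIIT Advanced, Pilates Advanced, Dance Bootcamp, Rowing Intro, Kettlebell Bootcamp.
Kettlebell 60 starts after Core 30 ends; Core 30 is clear from here.
Strength 30 starts after Kettlebell 60 ends; Kettlebell 60 is clear from here.
HIIT Advanced starts after Strength 30 ends; Strength 30 is clear from here.
Pilates Advanced starts before HIIT Advanced ends → HIIT Advanced and Pilates Advanced overlap.
Dance Bootcamp starts after HIIT Advanced ends; HIIT Advanced is clear from here.
Dance Bootcamp starts after Pilates Advanced ends; Pilates Advanced is clear from here.
Rowing Intro starts after Dance Bootcamp ends; Dance Bootcamp is clear from here.
Kettlebell Bootcamp starts before Rowing Intro ends → Rowing Intro and Kettlebell Bootcamp overlap.

HIIT Advanced & Pilates Advanced, Kettlebell Bootcamp & Rowing Intro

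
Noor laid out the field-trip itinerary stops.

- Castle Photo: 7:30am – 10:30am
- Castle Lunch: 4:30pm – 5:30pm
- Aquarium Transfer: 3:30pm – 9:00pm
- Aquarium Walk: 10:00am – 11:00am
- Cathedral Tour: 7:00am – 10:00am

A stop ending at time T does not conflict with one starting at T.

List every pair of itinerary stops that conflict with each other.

Sorted by start: Cathedral Tour, Castle Photo, Aquarium Walk, Aquarium Transfer, Castle Lunch.
Castle Photo starts before Cathedral Tour ends → Cathedral Tour and Castle Photo overlap.
Aquarium Walk starts exactly when Cathedral Tour ends (back-to-back, no overlap), so nothing later overlaps Cathedral Tour either.
Aquarium Walk starts before Castle Photo ends → Castle Photo and Aquarium Walk overlap.
Aquarium Transfer starts after Castle Photo ends, so nothing later overlaps Castle Photo either.
Aquarium Transfer starts after Aquarium Walk ends, so nothing later overlaps Aquarium Walk either.
Castle Lunch starts before Aquarium Transfer ends → Aquarium Transfer and Castle Lunch overlap.

Aquarium Transfer & Castle Lunch, Aquarium Walk & Castle Photo, Castle Photo & Cathedral Tour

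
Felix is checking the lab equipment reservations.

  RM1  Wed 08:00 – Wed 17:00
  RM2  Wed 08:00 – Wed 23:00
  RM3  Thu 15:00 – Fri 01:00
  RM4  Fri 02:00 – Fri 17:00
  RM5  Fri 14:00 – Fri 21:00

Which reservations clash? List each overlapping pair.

RM1 & RM2, RM4 & RM5

Check each pair: they overlap iff neither finishes before the other starts.
Sorted by start: RM1, RM2, RM3, RM4, RM5.
RM2 starts before RM1 ends → RM1 and RM2 overlap.
RM3 starts after RM1 ends, so RM1 has no further overlaps.
RM3 starts after RM2 ends, so RM2 has no further overlaps.
RM4 starts after RM3 ends, so RM3 has no further overlaps.
RM5 starts before RM4 ends → RM4 and RM5 overlap.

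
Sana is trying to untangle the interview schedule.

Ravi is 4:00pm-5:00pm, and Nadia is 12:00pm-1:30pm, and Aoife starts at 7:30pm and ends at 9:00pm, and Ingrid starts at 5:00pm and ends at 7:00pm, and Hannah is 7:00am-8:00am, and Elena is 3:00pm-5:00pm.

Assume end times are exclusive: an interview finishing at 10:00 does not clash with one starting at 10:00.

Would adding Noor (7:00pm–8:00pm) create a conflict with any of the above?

Hannah: ends 8:00am at or before Noor starts 7:00pm → clear.
Nadia: ends 1:30pm at or before Noor starts 7:00pm → clear.
Elena: ends 5:00pm at or before Noor starts 7:00pm → clear.
Ravi: ends 5:00pm at or before Noor starts 7:00pm → clear.
Ingrid: ends 7:00pm at or before Noor starts 7:00pm → clear.
Aoife: starts 7:30pm before Noor ends 8:00pm, and ends 9:00pm after Noor starts 7:00pm → overlap.
Noor overlaps Aoife.

Yes — it overlaps Aoife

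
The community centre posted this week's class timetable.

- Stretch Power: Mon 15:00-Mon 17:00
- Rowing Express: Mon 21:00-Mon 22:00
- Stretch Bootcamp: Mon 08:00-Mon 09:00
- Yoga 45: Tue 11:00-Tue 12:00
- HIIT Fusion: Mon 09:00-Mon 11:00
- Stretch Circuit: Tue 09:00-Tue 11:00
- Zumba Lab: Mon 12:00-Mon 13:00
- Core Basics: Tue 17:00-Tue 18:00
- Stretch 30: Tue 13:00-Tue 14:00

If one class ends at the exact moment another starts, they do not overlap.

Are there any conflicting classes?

No

Sorted by start: Stretch Bootcamp, HIIT Fusion, Zumba Lab, Stretch Power, Rowing Express, Stretch Circuit, Yoga 45, Stretch 30, Core Basics.
HIIT Fusion starts exactly when Stretch Bootcamp ends (back-to-back, no overlap); Stretch Bootcamp is clear from here.
Zumba Lab starts after HIIT Fusion ends; HIIT Fusion is clear from here.
Stretch Power starts after Zumba Lab ends; Zumba Lab is clear from here.
Rowing Express starts after Stretch Power ends; Stretch Power is clear from here.
Stretch Circuit starts after Rowing Express ends; Rowing Express is clear from here.
Yoga 45 starts exactly when Stretch Circuit ends (back-to-back, no overlap); Stretch Circuit is clear from here.
Stretch 30 starts after Yoga 45 ends; Yoga 45 is clear from here.
Core Basics starts after Stretch 30 ends.
Every pair is clear; the schedule has no overlaps.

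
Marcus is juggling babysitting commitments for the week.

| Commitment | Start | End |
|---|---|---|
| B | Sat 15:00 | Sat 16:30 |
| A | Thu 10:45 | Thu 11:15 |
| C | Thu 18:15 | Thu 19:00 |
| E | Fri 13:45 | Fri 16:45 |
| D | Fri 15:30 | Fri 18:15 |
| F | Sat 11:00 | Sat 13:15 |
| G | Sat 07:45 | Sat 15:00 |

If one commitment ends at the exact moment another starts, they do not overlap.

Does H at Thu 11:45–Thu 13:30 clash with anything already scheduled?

No — it doesn't clash with anything

A: ends Thu 11:15 at or before H starts Thu 11:45 → clear.
C: starts Thu 18:15 at or after H ends Thu 13:30 → clear.
E: starts Fri 13:45 at or after H ends Thu 13:30 → clear.
D: starts Fri 15:30 at or after H ends Thu 13:30 → clear.
G: starts Sat 07:45 at or after H ends Thu 13:30 → clear.
F: starts Sat 11:00 at or after H ends Thu 13:30 → clear.
B: starts Sat 15:00 at or after H ends Thu 13:30 → clear.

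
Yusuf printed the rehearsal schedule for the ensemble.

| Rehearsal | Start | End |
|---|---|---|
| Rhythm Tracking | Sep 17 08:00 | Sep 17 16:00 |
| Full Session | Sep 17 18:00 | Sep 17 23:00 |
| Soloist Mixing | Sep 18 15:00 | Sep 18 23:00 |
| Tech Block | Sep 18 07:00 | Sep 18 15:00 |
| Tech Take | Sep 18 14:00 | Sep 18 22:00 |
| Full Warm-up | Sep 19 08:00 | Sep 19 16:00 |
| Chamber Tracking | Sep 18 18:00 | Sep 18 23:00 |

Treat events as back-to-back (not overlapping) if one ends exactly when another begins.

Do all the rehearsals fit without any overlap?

No

Sorted by start: Rhythm Tracking, Full Session, Tech Block, Tech Take, Soloist Mixing, Chamber Tracking, Full Warm-up.
Full Session starts after Rhythm Tracking ends; Rhythm Tracking is clear from here.
Tech Block starts after Full Session ends; Full Session is clear from here.
Tech Take starts before Tech Block ends → Tech Block and Tech Take overlap.
That's a conflict, so the schedule is not conflict-free.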